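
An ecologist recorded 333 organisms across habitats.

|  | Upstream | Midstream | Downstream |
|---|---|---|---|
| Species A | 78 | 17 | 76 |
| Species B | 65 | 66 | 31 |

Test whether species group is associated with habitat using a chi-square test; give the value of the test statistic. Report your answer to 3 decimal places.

Row totals: 171, 162. Column totals: 143, 83, 107. Grand total N = 333.
Expected counts (row total × column total / N):
  Species A, Upstream: 171×143/333 = 73.4324
  Species A, Midstream: 171×83/333 = 42.6216
  Species A, Downstream: 171×107/333 = 54.9459
  Species B, Upstream: 162×143/333 = 69.5676
  Species B, Midstream: 162×83/333 = 40.3784
  Species B, Downstream: 162×107/333 = 52.0541
Contributions (O − E)²/E:
  (78 − 73.4324)²/73.4324 = 0.2841
  (17 − 42.6216)²/42.6216 = 15.4022
  (76 − 54.9459)²/54.9459 = 8.0675
  (65 − 69.5676)²/69.5676 = 0.2999
  (66 − 40.3784)²/40.3784 = 16.2579
  (31 − 52.0541)²/52.0541 = 8.5157
χ² = 0.2841 + 15.4022 + 8.0675 + 0.2999 + 16.2579 + 8.5157 = 48.827

48.827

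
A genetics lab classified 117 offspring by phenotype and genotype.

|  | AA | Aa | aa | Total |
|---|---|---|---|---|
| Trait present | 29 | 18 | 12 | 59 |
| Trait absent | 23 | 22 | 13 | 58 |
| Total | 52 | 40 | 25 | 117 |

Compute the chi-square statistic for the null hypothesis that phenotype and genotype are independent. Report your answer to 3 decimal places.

Grand total N = 117.
Expected counts (row total × column total / N):
  Trait present, AA: 59×52/117 = 26.2222
  Trait present, Aa: 59×40/117 = 20.1709
  Trait present, aa: 59×25/117 = 12.6068
  Trait absent, AA: 58×52/117 = 25.7778
  Trait absent, Aa: 58×40/117 = 19.8291
  Trait absent, aa: 58×25/117 = 12.3932
Contributions (O − E)²/E:
  (29 − 26.2222)²/26.2222 = 0.2943
  (18 − 20.1709)²/20.1709 = 0.2336
  (12 − 12.6068)²/12.6068 = 0.0292
  (23 − 25.7778)²/25.7778 = 0.2993
  (22 − 19.8291)²/19.8291 = 0.2377
  (13 − 12.3932)²/12.3932 = 0.0297
χ² = 0.2943 + 0.2336 + 0.0292 + 0.2993 + 0.2377 + 0.0297 = 1.124

1.124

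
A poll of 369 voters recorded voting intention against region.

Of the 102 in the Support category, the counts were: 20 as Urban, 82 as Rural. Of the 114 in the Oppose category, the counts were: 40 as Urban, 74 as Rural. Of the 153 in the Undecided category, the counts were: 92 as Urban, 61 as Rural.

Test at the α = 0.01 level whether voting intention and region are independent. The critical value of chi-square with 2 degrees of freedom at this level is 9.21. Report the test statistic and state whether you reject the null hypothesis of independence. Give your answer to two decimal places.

Row totals: 102, 114, 153. Column totals: 152, 217. Grand total N = 369.
Expected counts (row total × column total / N):
  Support, Urban: 102×152/369 = 42.016
  Support, Rural: 102×217/369 = 59.984
  Oppose, Urban: 114×152/369 = 46.959
  Oppose, Rural: 114×217/369 = 67.041
  Undecided, Urban: 153×152/369 = 63.024
  Undecided, Rural: 153×217/369 = 89.976
Contributions (O − E)²/E:
  (20 − 42.016)²/42.016 = 11.5362
  (82 − 59.984)²/59.984 = 8.0806
  (40 − 46.959)²/46.959 = 1.0313
  (74 − 67.041)²/67.041 = 0.7224
  (92 − 63.024)²/63.024 = 13.3220
  (61 − 89.976)²/89.976 = 9.3315
χ² = 11.5362 + 8.0806 + 1.0313 + 0.7224 + 13.3220 + 9.3315 = 44.02
df = (3−1)(2−1) = 2. Since 44.02 > 9.21, reject the null hypothesis of independence at α = 0.01.

44.02; reject H₀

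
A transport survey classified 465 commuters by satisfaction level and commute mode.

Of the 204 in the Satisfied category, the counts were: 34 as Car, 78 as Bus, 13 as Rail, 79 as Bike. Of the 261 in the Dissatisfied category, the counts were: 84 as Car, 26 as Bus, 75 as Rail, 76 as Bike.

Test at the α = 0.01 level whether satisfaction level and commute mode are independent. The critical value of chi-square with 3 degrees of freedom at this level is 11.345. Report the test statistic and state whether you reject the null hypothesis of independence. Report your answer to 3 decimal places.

Row totals: 204, 261. Column totals: 118, 104, 88, 155. Grand total N = 465.
Expected counts (row total × column total / N):
  Satisfied, Car: 204×118/465 = 51.7677
  Satisfied, Bus: 204×104/465 = 45.6258
  Satisfied, Rail: 204×88/465 = 38.6065
  Satisfied, Bike: 204×155/465 = 68.0000
  Dissatisfied, Car: 261×118/465 = 66.2323
  Dissatisfied, Bus: 261×104/465 = 58.3742
  Dissatisfied, Rail: 261×88/465 = 49.3935
  Dissatisfied, Bike: 261×155/465 = 87.0000
Contributions (O − E)²/E:
  (34 − 51.7677)²/51.7677 = 6.0982
  (78 − 45.6258)²/45.6258 = 22.9714
  (13 − 38.6065)²/38.6065 = 16.9840
  (79 − 68.0000)²/68.0000 = 1.7794
  (84 − 66.2323)²/66.2323 = 4.7664
  (26 − 58.3742)²/58.3742 = 17.9547
  (75 − 49.3935)²/49.3935 = 13.2749
  (76 − 87.0000)²/87.0000 = 1.3908
χ² = 6.0982 + 22.9714 + 16.9840 + 1.7794 + 4.7664 + 17.9547 + 13.2749 + 1.3908 = 85.220
df = (2−1)(4−1) = 3. Since 85.220 > 11.345, reject the null hypothesis of independence at α = 0.01.

85.220; reject H₀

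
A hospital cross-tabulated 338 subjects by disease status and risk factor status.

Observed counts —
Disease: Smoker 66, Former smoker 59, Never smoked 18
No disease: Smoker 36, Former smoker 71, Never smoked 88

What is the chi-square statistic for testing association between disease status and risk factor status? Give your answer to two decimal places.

49.33

Row totals: 143, 195. Column totals: 102, 130, 106. Grand total N = 338.
Expected counts (row total × column total / N):
  Disease, Smoker: 143×102/338 = 43.1538
  Disease, Former smoker: 143×130/338 = 55.0000
  Disease, Never smoked: 143×106/338 = 44.8462
  No disease, Smoker: 195×102/338 = 58.8462
  No disease, Former smoker: 195×130/338 = 75.0000
  No disease, Never smoked: 195×106/338 = 61.1538
Contributions (O − E)²/E:
  (66 − 43.1538)²/43.1538 = 12.0951
  (59 − 55.0000)²/55.0000 = 0.2909
  (18 − 44.8462)²/44.8462 = 16.0709
  (36 − 58.8462)²/58.8462 = 8.8697
  (71 − 75.0000)²/75.0000 = 0.2133
  (88 − 61.1538)²/61.1538 = 11.7853
χ² = 12.0951 + 0.2909 + 16.0709 + 8.8697 + 0.2133 + 11.7853 = 49.33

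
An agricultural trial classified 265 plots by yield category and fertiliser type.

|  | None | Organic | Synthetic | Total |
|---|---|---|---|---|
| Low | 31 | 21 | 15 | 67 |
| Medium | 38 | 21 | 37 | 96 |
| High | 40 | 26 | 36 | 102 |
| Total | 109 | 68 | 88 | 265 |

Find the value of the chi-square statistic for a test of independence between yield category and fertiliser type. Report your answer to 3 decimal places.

Grand total N = 265.
Expected counts (row total × column total / N):
  Low, None: 67×109/265 = 27.55849
  Low, Organic: 67×68/265 = 17.19245
  Low, Synthetic: 67×88/265 = 22.24906
  Medium, None: 96×109/265 = 39.48679
  Medium, Organic: 96×68/265 = 24.63396
  Medium, Synthetic: 96×88/265 = 31.87925
  High, None: 102×109/265 = 41.95472
  High, Organic: 102×68/265 = 26.17358
  High, Synthetic: 102×88/265 = 33.87170
Contributions (O − E)²/E:
  (31 − 27.55849)²/27.55849 = 0.4298
  (21 − 17.19245)²/17.19245 = 0.8432
  (15 − 22.24906)²/22.24906 = 2.3618
  (38 − 39.48679)²/39.48679 = 0.0560
  (21 − 24.63396)²/24.63396 = 0.5361
  (37 − 31.87925)²/31.87925 = 0.8225
  (40 − 41.95472)²/41.95472 = 0.0911
  (26 − 26.17358)²/26.17358 = 0.0012
  (36 − 33.87170)²/33.87170 = 0.1337
χ² = 0.4298 + 0.8432 + 2.3618 + 0.0560 + 0.5361 + 0.8225 + 0.0911 + 0.0012 + 0.1337 = 5.275

5.275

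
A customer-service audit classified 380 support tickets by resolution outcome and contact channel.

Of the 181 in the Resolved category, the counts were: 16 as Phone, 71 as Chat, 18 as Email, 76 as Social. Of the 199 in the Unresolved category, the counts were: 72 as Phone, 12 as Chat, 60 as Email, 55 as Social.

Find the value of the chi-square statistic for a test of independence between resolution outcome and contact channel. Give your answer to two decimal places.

Row totals: 181, 199. Column totals: 88, 83, 78, 131. Grand total N = 380.
Expected counts (row total × column total / N):
  Resolved, Phone: 181×88/380 = 41.916
  Resolved, Chat: 181×83/380 = 39.534
  Resolved, Email: 181×78/380 = 37.153
  Resolved, Social: 181×131/380 = 62.397
  Unresolved, Phone: 199×88/380 = 46.084
  Unresolved, Chat: 199×83/380 = 43.466
  Unresolved, Email: 199×78/380 = 40.847
  Unresolved, Social: 199×131/380 = 68.603
Contributions (O − E)²/E:
  (16 − 41.916)²/41.916 = 16.0235
  (71 − 39.534)²/39.534 = 25.0445
  (18 − 37.153)²/37.153 = 9.8737
  (76 − 62.397)²/62.397 = 2.9656
  (72 − 46.084)²/46.084 = 14.5742
  (12 − 43.466)²/43.466 = 22.7789
  (60 − 40.847)²/40.847 = 8.9808
  (55 − 68.603)²/68.603 = 2.6973
χ² = 16.0235 + 25.0445 + 9.8737 + 2.9656 + 14.5742 + 22.7789 + 8.9808 + 2.6973 = 102.94

102.94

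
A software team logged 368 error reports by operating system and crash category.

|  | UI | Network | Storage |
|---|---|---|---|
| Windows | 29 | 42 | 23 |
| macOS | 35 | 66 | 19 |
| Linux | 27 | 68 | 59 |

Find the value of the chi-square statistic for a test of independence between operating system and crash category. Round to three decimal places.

20.350

Row totals: 94, 120, 154. Column totals: 91, 176, 101. Grand total N = 368.
Expected counts (row total × column total / N):
  Windows, UI: 94×91/368 = 23.2446
  Windows, Network: 94×176/368 = 44.9565
  Windows, Storage: 94×101/368 = 25.7989
  macOS, UI: 120×91/368 = 29.6739
  macOS, Network: 120×176/368 = 57.3913
  macOS, Storage: 120×101/368 = 32.9348
  Linux, UI: 154×91/368 = 38.0815
  Linux, Network: 154×176/368 = 73.6522
  Linux, Storage: 154×101/368 = 42.2663
Contributions (O − E)²/E:
  (29 − 23.2446)²/23.2446 = 1.4250
  (42 − 44.9565)²/44.9565 = 0.1944
  (23 − 25.7989)²/25.7989 = 0.3037
  (35 − 29.6739)²/29.6739 = 0.9560
  (66 − 57.3913)²/57.3913 = 1.2913
  (19 − 32.9348)²/32.9348 = 5.8959
  (27 − 38.0815)²/38.0815 = 3.2247
  (68 − 73.6522)²/73.6522 = 0.4338
  (59 − 42.2663)²/42.2663 = 6.6251
χ² = 1.4250 + 0.1944 + 0.3037 + 0.9560 + 1.2913 + 5.8959 + 3.2247 + 0.4338 + 6.6251 = 20.350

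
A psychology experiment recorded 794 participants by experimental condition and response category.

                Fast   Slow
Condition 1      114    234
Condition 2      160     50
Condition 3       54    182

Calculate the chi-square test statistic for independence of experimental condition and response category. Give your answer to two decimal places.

Row totals: 348, 210, 236. Column totals: 328, 466. Grand total N = 794.
Expected counts (row total × column total / N):
  Condition 1, Fast: 348×328/794 = 143.7582
  Condition 1, Slow: 348×466/794 = 204.2418
  Condition 2, Fast: 210×328/794 = 86.7506
  Condition 2, Slow: 210×466/794 = 123.2494
  Condition 3, Fast: 236×328/794 = 97.4912
  Condition 3, Slow: 236×466/794 = 138.5088
Contributions (O − E)²/E:
  (114 − 143.7582)²/143.7582 = 6.1600
  (234 − 204.2418)²/204.2418 = 4.3358
  (160 − 86.7506)²/86.7506 = 61.8494
  (50 − 123.2494)²/123.2494 = 43.5335
  (54 − 97.4912)²/97.4912 = 19.4016
  (182 − 138.5088)²/138.5088 = 13.6561
χ² = 6.1600 + 4.3358 + 61.8494 + 43.5335 + 19.4016 + 13.6561 = 148.94

148.94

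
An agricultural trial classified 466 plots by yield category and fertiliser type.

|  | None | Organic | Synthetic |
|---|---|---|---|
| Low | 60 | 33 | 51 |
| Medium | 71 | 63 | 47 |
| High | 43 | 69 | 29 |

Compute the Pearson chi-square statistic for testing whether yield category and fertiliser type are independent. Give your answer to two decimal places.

Row totals: 144, 181, 141. Column totals: 174, 165, 127. Grand total N = 466.
Expected counts (row total × column total / N):
  Low, None: 144×174/466 = 53.768
  Low, Organic: 144×165/466 = 50.987
  Low, Synthetic: 144×127/466 = 39.245
  Medium, None: 181×174/466 = 67.584
  Medium, Organic: 181×165/466 = 64.088
  Medium, Synthetic: 181×127/466 = 49.328
  High, None: 141×174/466 = 52.648
  High, Organic: 141×165/466 = 49.925
  High, Synthetic: 141×127/466 = 38.427
Contributions (O − E)²/E:
  (60 − 53.768)²/53.768 = 0.7223
  (33 − 50.987)²/50.987 = 6.3454
  (51 − 39.245)²/39.245 = 3.5210
  (71 − 67.584)²/67.584 = 0.1727
  (63 − 64.088)²/64.088 = 0.0185
  (47 − 49.328)²/49.328 = 0.1099
  (43 − 52.648)²/52.648 = 1.7680
  (69 − 49.925)²/49.925 = 7.2880
  (29 − 38.427)²/38.427 = 2.3127
χ² = 0.7223 + 6.3454 + 3.5210 + 0.1727 + 0.0185 + 0.1099 + 1.7680 + 7.2880 + 2.3127 = 22.26

22.26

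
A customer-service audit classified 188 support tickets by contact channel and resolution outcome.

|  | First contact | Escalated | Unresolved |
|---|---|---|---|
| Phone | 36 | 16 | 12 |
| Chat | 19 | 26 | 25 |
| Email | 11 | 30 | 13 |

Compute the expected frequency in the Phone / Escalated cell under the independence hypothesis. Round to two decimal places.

Row total (Phone) = 64; column total (Escalated) = 72; grand total N = 188.
Expected count = (row total × column total) / N = 64 × 72 / 188 = 24.51.

24.51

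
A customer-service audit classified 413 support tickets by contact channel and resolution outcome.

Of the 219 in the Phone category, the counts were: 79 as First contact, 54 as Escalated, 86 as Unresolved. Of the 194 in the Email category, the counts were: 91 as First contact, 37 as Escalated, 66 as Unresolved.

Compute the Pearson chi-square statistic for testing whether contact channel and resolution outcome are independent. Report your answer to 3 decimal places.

5.160

Row totals: 219, 194. Column totals: 170, 91, 152. Grand total N = 413.
Expected counts (row total × column total / N):
  Phone, First contact: 219×170/413 = 90.1453
  Phone, Escalated: 219×91/413 = 48.2542
  Phone, Unresolved: 219×152/413 = 80.6005
  Email, First contact: 194×170/413 = 79.8547
  Email, Escalated: 194×91/413 = 42.7458
  Email, Unresolved: 194×152/413 = 71.3995
Contributions (O − E)²/E:
  (79 − 90.1453)²/90.1453 = 1.3780
  (54 − 48.2542)²/48.2542 = 0.6842
  (86 − 80.6005)²/80.6005 = 0.3617
  (91 − 79.8547)²/79.8547 = 1.5555
  (37 − 42.7458)²/42.7458 = 0.7723
  (66 − 71.3995)²/71.3995 = 0.4083
χ² = 1.3780 + 0.6842 + 0.3617 + 1.5555 + 0.7723 + 0.4083 = 5.160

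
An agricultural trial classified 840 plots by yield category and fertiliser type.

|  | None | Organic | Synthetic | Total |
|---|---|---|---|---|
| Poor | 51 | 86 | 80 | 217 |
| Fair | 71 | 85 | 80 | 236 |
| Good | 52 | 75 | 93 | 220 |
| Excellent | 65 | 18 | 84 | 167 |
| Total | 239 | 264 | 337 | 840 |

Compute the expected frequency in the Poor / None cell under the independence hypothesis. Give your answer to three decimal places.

Row total (Poor) = 217; column total (None) = 239; grand total N = 840.
Expected count = (row total × column total) / N = 217 × 239 / 840 = 61.742.

61.742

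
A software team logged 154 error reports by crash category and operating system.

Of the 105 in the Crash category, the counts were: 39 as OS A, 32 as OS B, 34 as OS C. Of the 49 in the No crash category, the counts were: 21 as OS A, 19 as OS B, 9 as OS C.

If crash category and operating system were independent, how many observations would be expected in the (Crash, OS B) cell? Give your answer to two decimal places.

34.77

Row total (Crash) = 105; column total (OS B) = 51; grand total N = 154.
Expected count = (row total × column total) / N = 105 × 51 / 154 = 34.77.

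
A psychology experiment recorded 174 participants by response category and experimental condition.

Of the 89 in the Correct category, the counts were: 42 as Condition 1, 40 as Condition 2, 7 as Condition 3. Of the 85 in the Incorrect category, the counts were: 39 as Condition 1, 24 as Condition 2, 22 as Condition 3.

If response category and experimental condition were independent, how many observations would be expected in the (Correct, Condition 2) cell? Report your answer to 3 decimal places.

Row total (Correct) = 89; column total (Condition 2) = 64; grand total N = 174.
Expected count = (row total × column total) / N = 89 × 64 / 174 = 32.736.

32.736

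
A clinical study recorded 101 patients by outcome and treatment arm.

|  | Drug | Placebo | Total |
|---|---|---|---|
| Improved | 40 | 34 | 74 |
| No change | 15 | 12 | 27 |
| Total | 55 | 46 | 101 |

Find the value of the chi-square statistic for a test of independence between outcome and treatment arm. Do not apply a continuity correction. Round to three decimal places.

Grand total N = 101.
Expected counts (row total × column total / N):
  Improved, Drug: 74×55/101 = 40.2970
  Improved, Placebo: 74×46/101 = 33.7030
  No change, Drug: 27×55/101 = 14.7030
  No change, Placebo: 27×46/101 = 12.2970
Contributions (O − E)²/E:
  (40 − 40.2970)²/40.2970 = 0.0022
  (34 − 33.7030)²/33.7030 = 0.0026
  (15 − 14.7030)²/14.7030 = 0.0060
  (12 − 12.2970)²/12.2970 = 0.0072
χ² = 0.0022 + 0.0026 + 0.0060 + 0.0072 = 0.018

0.018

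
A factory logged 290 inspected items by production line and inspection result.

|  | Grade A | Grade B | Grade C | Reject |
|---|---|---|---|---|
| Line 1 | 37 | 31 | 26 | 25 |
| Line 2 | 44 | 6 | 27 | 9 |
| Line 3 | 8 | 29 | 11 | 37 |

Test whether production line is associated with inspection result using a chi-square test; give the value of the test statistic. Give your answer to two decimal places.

65.77

Row totals: 119, 86, 85. Column totals: 89, 66, 64, 71. Grand total N = 290.
Expected counts (row total × column total / N):
  Line 1, Grade A: 119×89/290 = 36.52069
  Line 1, Grade B: 119×66/290 = 27.08276
  Line 1, Grade C: 119×64/290 = 26.26207
  Line 1, Reject: 119×71/290 = 29.13448
  Line 2, Grade A: 86×89/290 = 26.39310
  Line 2, Grade B: 86×66/290 = 19.57241
  Line 2, Grade C: 86×64/290 = 18.97931
  Line 2, Reject: 86×71/290 = 21.05517
  Line 3, Grade A: 85×89/290 = 26.08621
  Line 3, Grade B: 85×66/290 = 19.34483
  Line 3, Grade C: 85×64/290 = 18.75862
  Line 3, Reject: 85×71/290 = 20.81034
Contributions (O − E)²/E:
  (37 − 36.52069)²/36.52069 = 0.0063
  (31 − 27.08276)²/27.08276 = 0.5666
  (26 − 26.26207)²/26.26207 = 0.0026
  (25 − 29.13448)²/29.13448 = 0.5867
  (44 − 26.39310)²/26.39310 = 11.7456
  (6 − 19.57241)²/19.57241 = 9.4117
  (27 − 18.97931)²/18.97931 = 3.3896
  (9 − 21.05517)²/21.05517 = 6.9022
  (8 − 26.08621)²/26.08621 = 12.5396
  (29 − 19.34483)²/19.34483 = 4.8190
  (11 − 18.75862)²/18.75862 = 3.2090
  (37 − 20.81034)²/20.81034 = 12.5949
χ² = 0.0063 + 0.5666 + 0.0026 + 0.5867 + 11.7456 + 9.4117 + 3.3896 + 6.9022 + 12.5396 + 4.8190 + 3.2090 + 12.5949 = 65.77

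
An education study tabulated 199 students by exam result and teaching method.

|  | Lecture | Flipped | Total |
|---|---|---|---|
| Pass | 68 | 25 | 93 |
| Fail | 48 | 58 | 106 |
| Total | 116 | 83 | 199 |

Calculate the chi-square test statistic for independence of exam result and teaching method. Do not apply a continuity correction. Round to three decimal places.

Grand total N = 199.
Expected counts (row total × column total / N):
  Pass, Lecture: 93×116/199 = 54.2111
  Pass, Flipped: 93×83/199 = 38.7889
  Fail, Lecture: 106×116/199 = 61.7889
  Fail, Flipped: 106×83/199 = 44.2111
Contributions (O − E)²/E:
  (68 − 54.2111)²/54.2111 = 3.5073
  (25 − 38.7889)²/38.7889 = 4.9018
  (48 − 61.7889)²/61.7889 = 3.0772
  (58 − 44.2111)²/44.2111 = 4.3006
χ² = 3.5073 + 4.9018 + 3.0772 + 4.3006 = 15.787

15.787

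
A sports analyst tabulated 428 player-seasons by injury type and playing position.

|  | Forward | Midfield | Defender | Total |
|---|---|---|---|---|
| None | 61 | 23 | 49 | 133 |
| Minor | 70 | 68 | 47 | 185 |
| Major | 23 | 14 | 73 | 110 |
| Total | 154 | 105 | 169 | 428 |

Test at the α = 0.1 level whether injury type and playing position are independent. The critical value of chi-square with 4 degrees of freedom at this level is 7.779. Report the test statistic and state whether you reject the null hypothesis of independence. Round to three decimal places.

Grand total N = 428.
Expected counts (row total × column total / N):
  None, Forward: 133×154/428 = 47.8551
  None, Midfield: 133×105/428 = 32.6285
  None, Defender: 133×169/428 = 52.5164
  Minor, Forward: 185×154/428 = 66.5654
  Minor, Midfield: 185×105/428 = 45.3855
  Minor, Defender: 185×169/428 = 73.0491
  Major, Forward: 110×154/428 = 39.5794
  Major, Midfield: 110×105/428 = 26.9860
  Major, Defender: 110×169/428 = 43.4346
Contributions (O − E)²/E:
  (61 − 47.8551)²/47.8551 = 3.6107
  (23 − 32.6285)²/32.6285 = 2.8413
  (49 − 52.5164)²/52.5164 = 0.2355
  (70 − 66.5654)²/66.5654 = 0.1772
  (68 − 45.3855)²/45.3855 = 11.2683
  (47 − 73.0491)²/73.0491 = 9.2890
  (23 − 39.5794)²/39.5794 = 6.9449
  (14 − 26.9860)²/26.9860 = 6.2490
  (73 − 43.4346)²/43.4346 = 20.1248
χ² = 3.6107 + 2.8413 + 0.2355 + 0.1772 + 11.2683 + 9.2890 + 6.9449 + 6.2490 + 20.1248 = 60.741
df = (3−1)(3−1) = 4. Since 60.741 > 7.779, reject the null hypothesis of independence at α = 0.1.

60.741; reject H₀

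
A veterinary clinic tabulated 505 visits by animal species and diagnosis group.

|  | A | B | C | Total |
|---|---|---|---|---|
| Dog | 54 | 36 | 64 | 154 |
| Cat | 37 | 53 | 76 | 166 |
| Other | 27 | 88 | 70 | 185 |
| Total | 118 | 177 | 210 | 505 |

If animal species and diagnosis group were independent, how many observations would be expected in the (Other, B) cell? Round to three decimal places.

Row total (Other) = 185; column total (B) = 177; grand total N = 505.
Expected count = (row total × column total) / N = 185 × 177 / 505 = 64.842.

64.842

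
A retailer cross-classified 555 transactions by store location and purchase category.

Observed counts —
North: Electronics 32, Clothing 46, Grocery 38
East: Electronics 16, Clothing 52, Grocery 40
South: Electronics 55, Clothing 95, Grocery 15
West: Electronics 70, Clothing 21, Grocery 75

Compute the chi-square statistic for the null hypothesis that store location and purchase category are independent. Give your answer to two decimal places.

Row totals: 116, 108, 165, 166. Column totals: 173, 214, 168. Grand total N = 555.
Expected counts (row total × column total / N):
  North, Electronics: 116×173/555 = 36.159
  North, Clothing: 116×214/555 = 44.728
  North, Grocery: 116×168/555 = 35.114
  East, Electronics: 108×173/555 = 33.665
  East, Clothing: 108×214/555 = 41.643
  East, Grocery: 108×168/555 = 32.692
  South, Electronics: 165×173/555 = 51.432
  South, Clothing: 165×214/555 = 63.622
  South, Grocery: 165×168/555 = 49.946
  West, Electronics: 166×173/555 = 51.744
  West, Clothing: 166×214/555 = 64.007
  West, Grocery: 166×168/555 = 50.249
Contributions (O − E)²/E:
  (32 − 36.159)²/36.159 = 0.4784
  (46 − 44.728)²/44.728 = 0.0362
  (38 − 35.114)²/35.114 = 0.2372
  (16 − 33.665)²/33.665 = 9.2693
  (52 − 41.643)²/41.643 = 2.5759
  (40 − 32.692)²/32.692 = 1.6336
  (55 − 51.432)²/51.432 = 0.2475
  (95 − 63.622)²/63.622 = 15.4754
  (15 − 49.946)²/49.946 = 24.4509
  (70 − 51.744)²/51.744 = 6.4410
  (21 − 64.007)²/64.007 = 28.8969
  (75 − 50.249)²/50.249 = 12.1915
χ² = 0.4784 + 0.0362 + 0.2372 + 9.2693 + 2.5759 + 1.6336 + 0.2475 + 15.4754 + 24.4509 + 6.4410 + 28.8969 + 12.1915 = 101.93

101.93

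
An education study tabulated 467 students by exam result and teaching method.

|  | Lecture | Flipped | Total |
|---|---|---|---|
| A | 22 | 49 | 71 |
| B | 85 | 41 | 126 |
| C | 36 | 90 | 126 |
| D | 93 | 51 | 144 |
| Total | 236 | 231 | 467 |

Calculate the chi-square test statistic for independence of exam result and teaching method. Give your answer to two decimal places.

60.98

Grand total N = 467.
Expected counts (row total × column total / N):
  A, Lecture: 71×236/467 = 35.880
  A, Flipped: 71×231/467 = 35.120
  B, Lecture: 126×236/467 = 63.675
  B, Flipped: 126×231/467 = 62.325
  C, Lecture: 126×236/467 = 63.675
  C, Flipped: 126×231/467 = 62.325
  D, Lecture: 144×236/467 = 72.771
  D, Flipped: 144×231/467 = 71.229
Contributions (O − E)²/E:
  (22 − 35.880)²/35.880 = 5.3694
  (49 − 35.120)²/35.120 = 5.4856
  (85 − 63.675)²/63.675 = 7.1418
  (41 − 62.325)²/62.325 = 7.2965
  (36 − 63.675)²/63.675 = 12.0284
  (90 − 62.325)²/62.325 = 12.2889
  (93 − 72.771)²/72.771 = 5.6233
  (51 − 71.229)²/71.229 = 5.7450
χ² = 5.3694 + 5.4856 + 7.1418 + 7.2965 + 12.0284 + 12.2889 + 5.6233 + 5.7450 = 60.98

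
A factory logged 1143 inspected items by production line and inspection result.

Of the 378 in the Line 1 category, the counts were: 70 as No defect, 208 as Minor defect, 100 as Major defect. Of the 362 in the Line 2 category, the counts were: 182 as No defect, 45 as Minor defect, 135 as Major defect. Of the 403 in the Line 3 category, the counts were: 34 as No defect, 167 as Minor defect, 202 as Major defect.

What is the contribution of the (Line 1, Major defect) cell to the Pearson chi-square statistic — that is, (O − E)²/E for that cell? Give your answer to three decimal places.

13.714

Row total (Line 1) = 378; column total (Major defect) = 437; N = 1143.
Expected count E = 378 × 437 / 1143 = 144.5197.
Contribution = (O − E)²/E = (100 − 144.5197)² / 144.5197 = 13.714.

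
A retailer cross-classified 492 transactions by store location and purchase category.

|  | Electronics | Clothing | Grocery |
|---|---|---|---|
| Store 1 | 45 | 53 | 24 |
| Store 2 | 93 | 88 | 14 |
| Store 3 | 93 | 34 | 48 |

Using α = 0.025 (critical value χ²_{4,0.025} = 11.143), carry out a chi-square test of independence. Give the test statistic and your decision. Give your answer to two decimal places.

46.12; reject H₀

Row totals: 122, 195, 175. Column totals: 231, 175, 86. Grand total N = 492.
Expected counts (row total × column total / N):
  Store 1, Electronics: 122×231/492 = 57.280
  Store 1, Clothing: 122×175/492 = 43.394
  Store 1, Grocery: 122×86/492 = 21.325
  Store 2, Electronics: 195×231/492 = 91.555
  Store 2, Clothing: 195×175/492 = 69.360
  Store 2, Grocery: 195×86/492 = 34.085
  Store 3, Electronics: 175×231/492 = 82.165
  Store 3, Clothing: 175×175/492 = 62.246
  Store 3, Grocery: 175×86/492 = 30.589
Contributions (O − E)²/E:
  (45 − 57.280)²/57.280 = 2.6327
  (53 − 43.394)²/43.394 = 2.1265
  (24 − 21.325)²/21.325 = 0.3356
  (93 − 91.555)²/91.555 = 0.0228
  (88 − 69.360)²/69.360 = 5.0094
  (14 − 34.085)²/34.085 = 11.8353
  (93 − 82.165)²/82.165 = 1.4288
  (34 − 62.246)²/62.246 = 12.8175
  (48 − 30.589)²/30.589 = 9.9102
χ² = 2.6327 + 2.1265 + 0.3356 + 0.0228 + 5.0094 + 11.8353 + 1.4288 + 12.8175 + 9.9102 = 46.12
df = (3−1)(3−1) = 4. Since 46.12 > 11.143, reject the null hypothesis of independence at α = 0.025.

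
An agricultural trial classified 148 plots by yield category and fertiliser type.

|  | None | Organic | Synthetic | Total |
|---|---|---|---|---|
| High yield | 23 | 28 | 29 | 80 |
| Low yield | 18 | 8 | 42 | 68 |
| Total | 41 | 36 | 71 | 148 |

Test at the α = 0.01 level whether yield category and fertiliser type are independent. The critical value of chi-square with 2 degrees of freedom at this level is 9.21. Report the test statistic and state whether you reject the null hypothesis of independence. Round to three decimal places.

Grand total N = 148.
Expected counts (row total × column total / N):
  High yield, None: 80×41/148 = 22.1622
  High yield, Organic: 80×36/148 = 19.4595
  High yield, Synthetic: 80×71/148 = 38.3784
  Low yield, None: 68×41/148 = 18.8378
  Low yield, Organic: 68×36/148 = 16.5405
  Low yield, Synthetic: 68×71/148 = 32.6216
Contributions (O − E)²/E:
  (23 − 22.1622)²/22.1622 = 0.0317
  (28 − 19.4595)²/19.4595 = 3.7483
  (29 − 38.3784)²/38.3784 = 2.2918
  (18 − 18.8378)²/18.8378 = 0.0373
  (8 − 16.5405)²/16.5405 = 4.4098
  (42 − 32.6216)²/32.6216 = 2.6962
χ² = 0.0317 + 3.7483 + 2.2918 + 0.0373 + 4.4098 + 2.6962 = 13.215
df = (2−1)(3−1) = 2. Since 13.215 > 9.21, reject the null hypothesis of independence at α = 0.01.

13.215; reject H₀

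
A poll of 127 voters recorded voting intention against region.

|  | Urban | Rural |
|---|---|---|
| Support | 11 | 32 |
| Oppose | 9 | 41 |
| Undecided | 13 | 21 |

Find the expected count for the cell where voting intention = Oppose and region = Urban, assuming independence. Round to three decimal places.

12.992

Row total (Oppose) = 50; column total (Urban) = 33; grand total N = 127.
Expected count = (row total × column total) / N = 50 × 33 / 127 = 12.992.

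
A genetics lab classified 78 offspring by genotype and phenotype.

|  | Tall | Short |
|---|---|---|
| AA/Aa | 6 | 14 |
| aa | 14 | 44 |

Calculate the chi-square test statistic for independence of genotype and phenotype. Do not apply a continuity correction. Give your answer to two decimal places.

Row totals: 20, 58. Column totals: 20, 58. Grand total N = 78.
Expected counts (row total × column total / N):
  AA/Aa, Tall: 20×20/78 = 5.128
  AA/Aa, Short: 20×58/78 = 14.872
  aa, Tall: 58×20/78 = 14.872
  aa, Short: 58×58/78 = 43.128
Contributions (O − E)²/E:
  (6 − 5.128)²/5.128 = 0.1483
  (14 − 14.872)²/14.872 = 0.0511
  (14 − 14.872)²/14.872 = 0.0511
  (44 − 43.128)²/43.128 = 0.0176
χ² = 0.1483 + 0.0511 + 0.0511 + 0.0176 = 0.27

0.27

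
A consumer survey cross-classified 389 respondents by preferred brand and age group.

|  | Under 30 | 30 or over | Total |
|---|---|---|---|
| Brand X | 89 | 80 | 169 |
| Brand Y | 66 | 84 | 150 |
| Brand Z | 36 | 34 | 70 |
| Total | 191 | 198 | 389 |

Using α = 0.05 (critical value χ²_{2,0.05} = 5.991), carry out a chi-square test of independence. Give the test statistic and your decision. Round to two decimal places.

Grand total N = 389.
Expected counts (row total × column total / N):
  Brand X, Under 30: 169×191/389 = 82.979
  Brand X, 30 or over: 169×198/389 = 86.021
  Brand Y, Under 30: 150×191/389 = 73.650
  Brand Y, 30 or over: 150×198/389 = 76.350
  Brand Z, Under 30: 70×191/389 = 34.370
  Brand Z, 30 or over: 70×198/389 = 35.630
Contributions (O − E)²/E:
  (89 − 82.979)²/82.979 = 0.4369
  (80 − 86.021)²/86.021 = 0.4214
  (66 − 73.650)²/73.650 = 0.7946
  (84 − 76.350)²/76.350 = 0.7665
  (36 − 34.370)²/34.370 = 0.0773
  (34 − 35.630)²/35.630 = 0.0746
χ² = 0.4369 + 0.4214 + 0.7946 + 0.7665 + 0.0773 + 0.0746 = 2.57
df = (3−1)(2−1) = 2. Since 2.57 < 5.991, fail to reject the null hypothesis of independence at α = 0.05.

2.57; fail to reject H₀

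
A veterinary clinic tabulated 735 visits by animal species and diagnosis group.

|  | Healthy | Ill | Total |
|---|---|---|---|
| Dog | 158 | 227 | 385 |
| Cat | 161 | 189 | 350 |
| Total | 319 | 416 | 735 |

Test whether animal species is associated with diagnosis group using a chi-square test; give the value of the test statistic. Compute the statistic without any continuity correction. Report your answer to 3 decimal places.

Grand total N = 735.
Expected counts (row total × column total / N):
  Dog, Healthy: 385×319/735 = 167.0952
  Dog, Ill: 385×416/735 = 217.9048
  Cat, Healthy: 350×319/735 = 151.9048
  Cat, Ill: 350×416/735 = 198.0952
Contributions (O − E)²/E:
  (158 − 167.0952)²/167.0952 = 0.4951
  (227 − 217.9048)²/217.9048 = 0.3796
  (161 − 151.9048)²/151.9048 = 0.5446
  (189 − 198.0952)²/198.0952 = 0.4176
χ² = 0.4951 + 0.3796 + 0.5446 + 0.4176 = 1.837

1.837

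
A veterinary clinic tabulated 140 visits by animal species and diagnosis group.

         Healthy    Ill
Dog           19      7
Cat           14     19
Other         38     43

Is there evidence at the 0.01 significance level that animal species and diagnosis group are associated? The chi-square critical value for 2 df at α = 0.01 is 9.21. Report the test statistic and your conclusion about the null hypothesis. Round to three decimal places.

6.577; fail to reject H₀

Row totals: 26, 33, 81. Column totals: 71, 69. Grand total N = 140.
Expected counts (row total × column total / N):
  Dog, Healthy: 26×71/140 = 13.18571
  Dog, Ill: 26×69/140 = 12.81429
  Cat, Healthy: 33×71/140 = 16.73571
  Cat, Ill: 33×69/140 = 16.26429
  Other, Healthy: 81×71/140 = 41.07857
  Other, Ill: 81×69/140 = 39.92143
Contributions (O − E)²/E:
  (19 − 13.18571)²/13.18571 = 2.5638
  (7 − 12.81429)²/12.81429 = 2.6381
  (14 − 16.73571)²/16.73571 = 0.4472
  (19 − 16.26429)²/16.26429 = 0.4602
  (38 − 41.07857)²/41.07857 = 0.2307
  (43 − 39.92143)²/39.92143 = 0.2374
χ² = 2.5638 + 2.6381 + 0.4472 + 0.4602 + 0.2307 + 0.2374 = 6.577
df = (3−1)(2−1) = 2. Since 6.577 < 9.21, fail to reject the null hypothesis of independence at α = 0.01.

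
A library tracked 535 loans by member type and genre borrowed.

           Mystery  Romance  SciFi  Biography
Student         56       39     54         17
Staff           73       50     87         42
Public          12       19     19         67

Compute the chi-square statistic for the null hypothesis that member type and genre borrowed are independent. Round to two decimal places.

Row totals: 166, 252, 117. Column totals: 141, 108, 160, 126. Grand total N = 535.
Expected counts (row total × column total / N):
  Student, Mystery: 166×141/535 = 43.74953
  Student, Romance: 166×108/535 = 33.51028
  Student, SciFi: 166×160/535 = 49.64486
  Student, Biography: 166×126/535 = 39.09533
  Staff, Mystery: 252×141/535 = 66.41495
  Staff, Romance: 252×108/535 = 50.87103
  Staff, SciFi: 252×160/535 = 75.36449
  Staff, Biography: 252×126/535 = 59.34953
  Public, Mystery: 117×141/535 = 30.83551
  Public, Romance: 117×108/535 = 23.61869
  Public, SciFi: 117×160/535 = 34.99065
  Public, Biography: 117×126/535 = 27.55514
Contributions (O − E)²/E:
  (56 − 43.74953)²/43.74953 = 3.4303
  (39 − 33.51028)²/33.51028 = 0.8993
  (54 − 49.64486)²/49.64486 = 0.3821
  (17 − 39.09533)²/39.09533 = 12.4875
  (73 − 66.41495)²/66.41495 = 0.6529
  (50 − 50.87103)²/50.87103 = 0.0149
  (87 − 75.36449)²/75.36449 = 1.7964
  (42 − 59.34953)²/59.34953 = 5.0718
  (12 − 30.83551)²/30.83551 = 11.5055
  (19 − 23.61869)²/23.61869 = 0.9032
  (19 − 34.99065)²/34.99065 = 7.3077
  (67 − 27.55514)²/27.55514 = 56.4649
χ² = 3.4303 + 0.8993 + 0.3821 + 12.4875 + 0.6529 + 0.0149 + 1.7964 + 5.0718 + 11.5055 + 0.9032 + 7.3077 + 56.4649 = 100.92

100.92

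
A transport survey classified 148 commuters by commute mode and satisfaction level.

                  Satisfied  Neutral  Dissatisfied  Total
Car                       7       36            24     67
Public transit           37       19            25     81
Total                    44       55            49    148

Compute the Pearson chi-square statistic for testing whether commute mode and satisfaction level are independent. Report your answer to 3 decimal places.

24.626

Grand total N = 148.
Expected counts (row total × column total / N):
  Car, Satisfied: 67×44/148 = 19.9189
  Car, Neutral: 67×55/148 = 24.8986
  Car, Dissatisfied: 67×49/148 = 22.1824
  Public transit, Satisfied: 81×44/148 = 24.0811
  Public transit, Neutral: 81×55/148 = 30.1014
  Public transit, Dissatisfied: 81×49/148 = 26.8176
Contributions (O − E)²/E:
  (7 − 19.9189)²/19.9189 = 8.3789
  (36 − 24.8986)²/24.8986 = 4.9497
  (24 − 22.1824)²/22.1824 = 0.1489
  (37 − 24.0811)²/24.0811 = 6.9307
  (19 − 30.1014)²/30.1014 = 4.0942
  (25 − 26.8176)²/26.8176 = 0.1232
χ² = 8.3789 + 4.9497 + 0.1489 + 6.9307 + 4.0942 + 0.1232 = 24.626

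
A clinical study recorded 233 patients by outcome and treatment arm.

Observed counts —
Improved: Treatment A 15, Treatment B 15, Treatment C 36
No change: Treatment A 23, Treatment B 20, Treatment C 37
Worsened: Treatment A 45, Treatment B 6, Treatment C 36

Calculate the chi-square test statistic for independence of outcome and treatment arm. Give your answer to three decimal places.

21.011

Row totals: 66, 80, 87. Column totals: 83, 41, 109. Grand total N = 233.
Expected counts (row total × column total / N):
  Improved, Treatment A: 66×83/233 = 23.5107
  Improved, Treatment B: 66×41/233 = 11.6137
  Improved, Treatment C: 66×109/233 = 30.8755
  No change, Treatment A: 80×83/233 = 28.4979
  No change, Treatment B: 80×41/233 = 14.0773
  No change, Treatment C: 80×109/233 = 37.4249
  Worsened, Treatment A: 87×83/233 = 30.9914
  Worsened, Treatment B: 87×41/233 = 15.3090
  Worsened, Treatment C: 87×109/233 = 40.6996
Contributions (O − E)²/E:
  (15 − 23.5107)²/23.5107 = 3.0808
  (15 − 11.6137)²/11.6137 = 0.9874
  (36 − 30.8755)²/30.8755 = 0.8505
  (23 − 28.4979)²/28.4979 = 1.0607
  (20 − 14.0773)²/14.0773 = 2.4918
  (37 − 37.4249)²/37.4249 = 0.0048
  (45 − 30.9914)²/30.9914 = 6.3321
  (6 − 15.3090)²/15.3090 = 5.6606
  (36 − 40.6996)²/40.6996 = 0.5427
χ² = 3.0808 + 0.9874 + 0.8505 + 1.0607 + 2.4918 + 0.0048 + 6.3321 + 5.6606 + 0.5427 = 21.011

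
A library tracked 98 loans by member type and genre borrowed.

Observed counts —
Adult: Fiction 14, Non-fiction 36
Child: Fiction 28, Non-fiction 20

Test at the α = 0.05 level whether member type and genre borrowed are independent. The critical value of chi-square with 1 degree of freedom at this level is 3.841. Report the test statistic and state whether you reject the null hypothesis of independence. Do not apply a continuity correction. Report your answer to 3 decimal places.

Row totals: 50, 48. Column totals: 42, 56. Grand total N = 98.
Expected counts (row total × column total / N):
  Adult, Fiction: 50×42/98 = 21.4286
  Adult, Non-fiction: 50×56/98 = 28.5714
  Child, Fiction: 48×42/98 = 20.5714
  Child, Non-fiction: 48×56/98 = 27.4286
Contributions (O − E)²/E:
  (14 − 21.4286)²/21.4286 = 2.5753
  (36 − 28.5714)²/28.5714 = 1.9314
  (28 − 20.5714)²/20.5714 = 2.6826
  (20 − 27.4286)²/27.4286 = 2.0119
χ² = 2.5753 + 1.9314 + 2.6826 + 2.0119 = 9.201
df = (2−1)(2−1) = 1. Since 9.201 > 3.841, reject the null hypothesis of independence at α = 0.05.

9.201; reject H₀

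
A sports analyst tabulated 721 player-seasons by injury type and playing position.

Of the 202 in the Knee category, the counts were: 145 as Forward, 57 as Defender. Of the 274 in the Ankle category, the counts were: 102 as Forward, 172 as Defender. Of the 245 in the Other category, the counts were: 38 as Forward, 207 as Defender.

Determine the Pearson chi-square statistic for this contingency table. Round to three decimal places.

Row totals: 202, 274, 245. Column totals: 285, 436. Grand total N = 721.
Expected counts (row total × column total / N):
  Knee, Forward: 202×285/721 = 79.84743
  Knee, Defender: 202×436/721 = 122.15257
  Ankle, Forward: 274×285/721 = 108.30791
  Ankle, Defender: 274×436/721 = 165.69209
  Other, Forward: 245×285/721 = 96.84466
  Other, Defender: 245×436/721 = 148.15534
Contributions (O − E)²/E:
  (145 − 79.84743)²/79.84743 = 53.1621
  (57 − 122.15257)²/122.15257 = 34.7505
  (102 − 108.30791)²/108.30791 = 0.3674
  (172 − 165.69209)²/165.69209 = 0.2401
  (38 − 96.84466)²/96.84466 = 35.7551
  (207 − 148.15534)²/148.15534 = 23.3720
χ² = 53.1621 + 34.7505 + 0.3674 + 0.2401 + 35.7551 + 23.3720 = 147.647

147.647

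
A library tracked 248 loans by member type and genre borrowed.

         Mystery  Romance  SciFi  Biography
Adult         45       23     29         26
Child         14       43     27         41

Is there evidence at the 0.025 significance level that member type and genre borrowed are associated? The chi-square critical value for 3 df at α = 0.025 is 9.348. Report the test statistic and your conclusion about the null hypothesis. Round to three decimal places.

Row totals: 123, 125. Column totals: 59, 66, 56, 67. Grand total N = 248.
Expected counts (row total × column total / N):
  Adult, Mystery: 123×59/248 = 29.2621
  Adult, Romance: 123×66/248 = 32.7339
  Adult, SciFi: 123×56/248 = 27.7742
  Adult, Biography: 123×67/248 = 33.2298
  Child, Mystery: 125×59/248 = 29.7379
  Child, Romance: 125×66/248 = 33.2661
  Child, SciFi: 125×56/248 = 28.2258
  Child, Biography: 125×67/248 = 33.7702
Contributions (O − E)²/E:
  (45 − 29.2621)²/29.2621 = 8.4642
  (23 − 32.7339)²/32.7339 = 2.8945
  (29 − 27.7742)²/27.7742 = 0.0541
  (26 − 33.2298)²/33.2298 = 1.5730
  (14 − 29.7379)²/29.7379 = 8.3288
  (43 − 33.2661)²/33.2661 = 2.8482
  (27 − 28.2258)²/28.2258 = 0.0532
  (41 − 33.7702)²/33.7702 = 1.5478
χ² = 8.4642 + 2.8945 + 0.0541 + 1.5730 + 8.3288 + 2.8482 + 0.0532 + 1.5478 = 25.764
df = (2−1)(4−1) = 3. Since 25.764 > 9.348, reject the null hypothesis of independence at α = 0.025.

25.764; reject H₀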